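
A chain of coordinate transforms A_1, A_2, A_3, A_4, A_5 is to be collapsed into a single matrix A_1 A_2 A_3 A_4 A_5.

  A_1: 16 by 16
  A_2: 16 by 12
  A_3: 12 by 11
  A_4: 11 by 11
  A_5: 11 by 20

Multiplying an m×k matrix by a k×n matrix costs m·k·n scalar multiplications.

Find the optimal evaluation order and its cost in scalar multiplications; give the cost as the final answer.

9900

Adjacent pairs: A_1A_2 = 16·16·12 = 3072; A_2A_3 = 16·12·11 = 2112; A_3A_4 = 12·11·11 = 1452; A_4A_5 = 11·11·20 = 2420.
Length 3: A_1..A_3: k=1: 0+2112+16·16·11=4928; k=2: 3072+0+16·12·11=5184 → min 4928 | A_2..A_4: k=2: 0+1452+16·12·11=3564; k=3: 2112+0+16·11·11=4048 → min 3564 | A_3..A_5: k=3: 0+2420+12·11·20=5060; k=4: 1452+0+12·11·20=4092 → min 4092.
Length 4: A_1..A_4: k=1: 0+3564+16·16·11=6380; k=2: 3072+1452+16·12·11=6636; k=3: 4928+0+16·11·11=6864 → min 6380 | A_2..A_5: k=2: 0+4092+16·12·20=7932; k=3: 2112+2420+16·11·20=8052; k=4: 3564+0+16·11·20=7084 → min 7084.
Length 5: A_1..A_5: k=1: 0+7084+16·16·20=12204; k=2: 3072+4092+16·12·20=11004; k=3: 4928+2420+16·11·20=10868; k=4: 6380+0+16·11·20=9900 → min 9900.
Optimal parenthesization: ((A_1 (A_2 (A_3 A_4))) A_5) with cost 9900.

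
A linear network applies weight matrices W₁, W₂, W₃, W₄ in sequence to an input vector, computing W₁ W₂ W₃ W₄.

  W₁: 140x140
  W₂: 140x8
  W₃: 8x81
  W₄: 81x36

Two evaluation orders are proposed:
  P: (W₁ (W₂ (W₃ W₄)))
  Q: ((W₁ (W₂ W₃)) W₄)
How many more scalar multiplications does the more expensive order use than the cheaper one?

1317312

Order P = (W₁ (W₂ (W₃ W₄))): (W₃ W₄): 8×81 by 81×36 → 8×36, cost 8·81·36 = 23328; (W₂ (W₃ W₄)): 140×8 by 8×36 → 140×36, cost 140·8·36 = 40320; cumulative 63648; (W₁ (W₂ (W₃ W₄))): 140×140 by 140×36 → 140×36, cost 140·140·36 = 705600; cumulative 769248. Total 769248.
Order Q = ((W₁ (W₂ W₃)) W₄): (W₂ W₃): 140×8 by 8×81 → 140×81, cost 140·8·81 = 90720; (W₁ (W₂ W₃)): 140×140 by 140×81 → 140×81, cost 140·140·81 = 1587600; cumulative 1678320; ((W₁ (W₂ W₃)) W₄): 140×81 by 81×36 → 140×36, cost 140·81·36 = 408240; cumulative 2086560. Total 2086560.
Difference: |769248 − 2086560| = 1317312.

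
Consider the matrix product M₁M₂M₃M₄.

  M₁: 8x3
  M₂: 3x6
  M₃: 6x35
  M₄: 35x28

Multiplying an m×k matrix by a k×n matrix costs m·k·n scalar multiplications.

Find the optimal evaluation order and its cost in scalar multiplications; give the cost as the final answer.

Adjacent pairs: M₁M₂ = 8·3·6 = 144; M₂M₃ = 3·6·35 = 630; M₃M₄ = 6·35·28 = 5880.
Length 3: M₁..M₃: k=1: 0+630+8·3·35=1470; k=2: 144+0+8·6·35=1824 → min 1470 | M₂..M₄: k=2: 0+5880+3·6·28=6384; k=3: 630+0+3·35·28=3570 → min 3570.
Length 4: M₁..M₄: k=1: 0+3570+8·3·28=4242; k=2: 144+5880+8·6·28=7368; k=3: 1470+0+8·35·28=9310 → min 4242.
Optimal parenthesization: (M₁((M₂M₃)M₄)) with cost 4242.

4242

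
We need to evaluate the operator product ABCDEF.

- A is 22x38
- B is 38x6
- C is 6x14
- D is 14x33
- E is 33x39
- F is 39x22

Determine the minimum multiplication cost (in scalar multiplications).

23562

Adjacent pairs: AB = 22·38·6 = 5016; BC = 38·6·14 = 3192; CD = 6·14·33 = 2772; DE = 14·33·39 = 18018; EF = 33·39·22 = 28314.
Length 3: A..C: k=1: 0+3192+22·38·14=14896; k=2: 5016+0+22·6·14=6864 → min 6864 | B..D: k=2: 0+2772+38·6·33=10296; k=3: 3192+0+38·14·33=20748 → min 10296 | C..E: k=3: 0+18018+6·14·39=21294; k=4: 2772+0+6·33·39=10494 → min 10494 | D..F: k=4: 0+28314+14·33·22=38478; k=5: 18018+0+14·39·22=30030 → min 30030.
Length 4: A..D: k=1: 0+10296+22·38·33=37884; k=2: 5016+2772+22·6·33=12144; k=3: 6864+0+22·14·33=17028 → min 12144 | B..E: k=2: 0+10494+38·6·39=19386; k=3: 3192+18018+38·14·39=41958; k=4: 10296+0+38·33·39=59202 → min 19386 | C..F: k=3: 0+30030+6·14·22=31878; k=4: 2772+28314+6·33·22=35442; k=5: 10494+0+6·39·22=15642 → min 15642.
Length 5: A..E: k=1: 0+19386+22·38·39=51990; k=2: 5016+10494+22·6·39=20658; k=3: 6864+18018+22·14·39=36894; k=4: 12144+0+22·33·39=40458 → min 20658 | B..F: k=2: 0+15642+38·6·22=20658; k=3: 3192+30030+38·14·22=44926; k=4: 10296+28314+38·33·22=66198; k=5: 19386+0+38·39·22=51990 → min 20658.
Length 6: A..F: k=1: 0+20658+22·38·22=39050; k=2: 5016+15642+22·6·22=23562; k=3: 6864+30030+22·14·22=43670; k=4: 12144+28314+22·33·22=56430; k=5: 20658+0+22·39·22=39534 → min 23562.
Optimal order: ((AB)(((CD)E)F)) with cost 23562.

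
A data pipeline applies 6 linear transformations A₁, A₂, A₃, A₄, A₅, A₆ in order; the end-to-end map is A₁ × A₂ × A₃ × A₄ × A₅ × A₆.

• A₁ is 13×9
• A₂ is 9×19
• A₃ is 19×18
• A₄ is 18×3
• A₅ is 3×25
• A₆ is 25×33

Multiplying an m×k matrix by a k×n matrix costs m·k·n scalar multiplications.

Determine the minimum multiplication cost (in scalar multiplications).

Adjacent pairs: A₁A₂ = 13·9·19 = 2223; A₂A₃ = 9·19·18 = 3078; A₃A₄ = 19·18·3 = 1026; A₄A₅ = 18·3·25 = 1350; A₅A₆ = 3·25·33 = 2475.
Length 3: A₁..A₃: k=1: 0+3078+13·9·18=5184; k=2: 2223+0+13·19·18=6669 → min 5184 | A₂..A₄: k=2: 0+1026+9·19·3=1539; k=3: 3078+0+9·18·3=3564 → min 1539 | A₃..A₅: k=3: 0+1350+19·18·25=9900; k=4: 1026+0+19·3·25=2451 → min 2451 | A₄..A₆: k=4: 0+2475+18·3·33=4257; k=5: 1350+0+18·25·33=16200 → min 4257.
Length 4: A₁..A₄: k=1: 0+1539+13·9·3=1890; k=2: 2223+1026+13·19·3=3990; k=3: 5184+0+13·18·3=5886 → min 1890 | A₂..A₅: k=2: 0+2451+9·19·25=6726; k=3: 3078+1350+9·18·25=8478; k=4: 1539+0+9·3·25=2214 → min 2214 | A₃..A₆: k=3: 0+4257+19·18·33=15543; k=4: 1026+2475+19·3·33=5382; k=5: 2451+0+19·25·33=18126 → min 5382.
Length 5: A₁..A₅: k=1: 0+2214+13·9·25=5139; k=2: 2223+2451+13·19·25=10849; k=3: 5184+1350+13·18·25=12384; k=4: 1890+0+13·3·25=2865 → min 2865 | A₂..A₆: k=2: 0+5382+9·19·33=11025; k=3: 3078+4257+9·18·33=12681; k=4: 1539+2475+9·3·33=4905; k=5: 2214+0+9·25·33=9639 → min 4905.
Length 6: A₁..A₆: k=1: 0+4905+13·9·33=8766; k=2: 2223+5382+13·19·33=15756; k=3: 5184+4257+13·18·33=17163; k=4: 1890+2475+13·3·33=5652; k=5: 2865+0+13·25·33=13590 → min 5652.
Optimal order: ((A₁ × (A₂ × (A₃ × A₄))) × (A₅ × A₆)) with cost 5652.

5652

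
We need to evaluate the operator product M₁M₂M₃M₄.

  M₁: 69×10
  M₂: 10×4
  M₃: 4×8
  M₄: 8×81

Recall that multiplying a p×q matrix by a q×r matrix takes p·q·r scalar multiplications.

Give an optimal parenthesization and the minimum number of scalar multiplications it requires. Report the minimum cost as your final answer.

Adjacent pairs: M₁M₂ = 69·10·4 = 2760; M₂M₃ = 10·4·8 = 320; M₃M₄ = 4·8·81 = 2592.
Length 3: M₁..M₃: k=1: 0+320+69·10·8=5840; k=2: 2760+0+69·4·8=4968 → min 4968 | M₂..M₄: k=2: 0+2592+10·4·81=5832; k=3: 320+0+10·8·81=6800 → min 5832.
Length 4: M₁..M₄: k=1: 0+5832+69·10·81=61722; k=2: 2760+2592+69·4·81=27708; k=3: 4968+0+69·8·81=49680 → min 27708.
Optimal parenthesization: ((M₁M₂)(M₃M₄)) with cost 27708.

27708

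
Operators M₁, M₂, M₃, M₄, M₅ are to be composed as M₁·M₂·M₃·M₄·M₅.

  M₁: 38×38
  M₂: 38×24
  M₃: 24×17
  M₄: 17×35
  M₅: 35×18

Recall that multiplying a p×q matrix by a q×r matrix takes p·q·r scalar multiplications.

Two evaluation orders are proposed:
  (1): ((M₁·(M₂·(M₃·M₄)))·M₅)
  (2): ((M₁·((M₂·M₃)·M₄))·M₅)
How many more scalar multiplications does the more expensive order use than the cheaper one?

Order (1) = ((M₁·(M₂·(M₃·M₄)))·M₅): (M₃·M₄): 24×17 by 17×35 → 24×35, cost 24·17·35 = 14280; (M₂·(M₃·M₄)): 38×24 by 24×35 → 38×35, cost 38·24·35 = 31920; cumulative 46200; (M₁·(M₂·(M₃·M₄))): 38×38 by 38×35 → 38×35, cost 38·38·35 = 50540; cumulative 96740; ((M₁·(M₂·(M₃·M₄)))·M₅): 38×35 by 35×18 → 38×18, cost 38·35·18 = 23940; cumulative 120680. Total 120680.
Order (2) = ((M₁·((M₂·M₃)·M₄))·M₅): (M₂·M₃): 38×24 by 24×17 → 38×17, cost 38·24·17 = 15504; ((M₂·M₃)·M₄): 38×17 by 17×35 → 38×35, cost 38·17·35 = 22610; cumulative 38114; (M₁·((M₂·M₃)·M₄)): 38×38 by 38×35 → 38×35, cost 38·38·35 = 50540; cumulative 88654; ((M₁·((M₂·M₃)·M₄))·M₅): 38×35 by 35×18 → 38×18, cost 38·35·18 = 23940; cumulative 112594. Total 112594.
Difference: |120680 − 112594| = 8086.

8086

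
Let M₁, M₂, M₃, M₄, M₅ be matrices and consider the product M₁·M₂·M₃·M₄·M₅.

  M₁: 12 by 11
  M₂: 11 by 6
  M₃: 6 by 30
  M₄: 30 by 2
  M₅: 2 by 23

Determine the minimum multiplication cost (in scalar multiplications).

1308

Adjacent pairs: M₁M₂ = 12·11·6 = 792; M₂M₃ = 11·6·30 = 1980; M₃M₄ = 6·30·2 = 360; M₄M₅ = 30·2·23 = 1380.
Length 3: M₁..M₃: k=1: 0+1980+12·11·30=5940; k=2: 792+0+12·6·30=2952 → min 2952 | M₂..M₄: k=2: 0+360+11·6·2=492; k=3: 1980+0+11·30·2=2640 → min 492 | M₃..M₅: k=3: 0+1380+6·30·23=5520; k=4: 360+0+6·2·23=636 → min 636.
Length 4: M₁..M₄: k=1: 0+492+12·11·2=756; k=2: 792+360+12·6·2=1296; k=3: 2952+0+12·30·2=3672 → min 756 | M₂..M₅: k=2: 0+636+11·6·23=2154; k=3: 1980+1380+11·30·23=10950; k=4: 492+0+11·2·23=998 → min 998.
Length 5: M₁..M₅: k=1: 0+998+12·11·23=4034; k=2: 792+636+12·6·23=3084; k=3: 2952+1380+12·30·23=12612; k=4: 756+0+12·2·23=1308 → min 1308.
Optimal order: ((M₁·(M₂·(M₃·M₄)))·M₅) with cost 1308.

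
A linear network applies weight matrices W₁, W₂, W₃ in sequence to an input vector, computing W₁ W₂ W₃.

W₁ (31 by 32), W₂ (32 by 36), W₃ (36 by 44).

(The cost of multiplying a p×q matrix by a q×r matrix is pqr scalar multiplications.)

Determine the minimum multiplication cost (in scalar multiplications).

Order (W₁ (W₂ W₃)): (W₂ W₃): 32×36 by 36×44 → 32×44, cost 32·36·44 = 50688; (W₁ (W₂ W₃)): 31×32 by 32×44 → 31×44, cost 31·32·44 = 43648; cumulative 94336. Total 94336.
Order ((W₁ W₂) W₃): (W₁ W₂): 31×32 by 32×36 → 31×36, cost 31·32·36 = 35712; ((W₁ W₂) W₃): 31×36 by 36×44 → 31×44, cost 31·36·44 = 49104; cumulative 84816. Total 84816.
Minimum: 84816.

84816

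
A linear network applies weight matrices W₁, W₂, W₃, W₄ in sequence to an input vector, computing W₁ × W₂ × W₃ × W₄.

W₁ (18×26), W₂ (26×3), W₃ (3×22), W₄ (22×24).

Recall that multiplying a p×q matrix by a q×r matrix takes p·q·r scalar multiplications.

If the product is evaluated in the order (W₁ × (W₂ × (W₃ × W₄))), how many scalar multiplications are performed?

14688

(W₃ × W₄): 3×22 by 22×24 → 3×24, cost 3·22·24 = 1584
(W₂ × (W₃ × W₄)): 26×3 by 3×24 → 26×24, cost 26·3·24 = 1872; cumulative 3456
(W₁ × (W₂ × (W₃ × W₄))): 18×26 by 26×24 → 18×24, cost 18·26·24 = 11232; cumulative 14688
Total: 14688 scalar multiplications.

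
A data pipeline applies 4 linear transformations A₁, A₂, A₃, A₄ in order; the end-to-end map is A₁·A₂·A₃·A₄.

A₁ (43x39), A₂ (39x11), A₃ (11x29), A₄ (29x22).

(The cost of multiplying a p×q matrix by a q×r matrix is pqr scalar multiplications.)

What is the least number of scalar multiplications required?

Adjacent pairs: A₁A₂ = 43·39·11 = 18447; A₂A₃ = 39·11·29 = 12441; A₃A₄ = 11·29·22 = 7018.
Length 3: A₁..A₃: k=1: 0+12441+43·39·29=61074; k=2: 18447+0+43·11·29=32164 → min 32164 | A₂..A₄: k=2: 0+7018+39·11·22=16456; k=3: 12441+0+39·29·22=37323 → min 16456.
Length 4: A₁..A₄: k=1: 0+16456+43·39·22=53350; k=2: 18447+7018+43·11·22=35871; k=3: 32164+0+43·29·22=59598 → min 35871.
Optimal order: ((A₁·A₂)·(A₃·A₄)) with cost 35871.

35871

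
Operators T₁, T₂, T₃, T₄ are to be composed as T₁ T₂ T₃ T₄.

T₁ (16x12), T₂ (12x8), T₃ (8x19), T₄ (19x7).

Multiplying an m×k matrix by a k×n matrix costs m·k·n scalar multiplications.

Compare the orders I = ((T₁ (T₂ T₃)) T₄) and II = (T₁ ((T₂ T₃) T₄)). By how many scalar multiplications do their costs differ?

2836

Order I = ((T₁ (T₂ T₃)) T₄): (T₂ T₃): 12×8 by 8×19 → 12×19, cost 12·8·19 = 1824; (T₁ (T₂ T₃)): 16×12 by 12×19 → 16×19, cost 16·12·19 = 3648; cumulative 5472; ((T₁ (T₂ T₃)) T₄): 16×19 by 19×7 → 16×7, cost 16·19·7 = 2128; cumulative 7600. Total 7600.
Order II = (T₁ ((T₂ T₃) T₄)): (T₂ T₃): 12×8 by 8×19 → 12×19, cost 12·8·19 = 1824; ((T₂ T₃) T₄): 12×19 by 19×7 → 12×7, cost 12·19·7 = 1596; cumulative 3420; (T₁ ((T₂ T₃) T₄)): 16×12 by 12×7 → 16×7, cost 16·12·7 = 1344; cumulative 4764. Total 4764.
Difference: |7600 − 4764| = 2836.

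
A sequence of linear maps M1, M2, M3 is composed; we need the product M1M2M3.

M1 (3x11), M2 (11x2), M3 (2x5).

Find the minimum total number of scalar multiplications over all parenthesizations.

96

Order (M1(M2M3)): (M2M3): 11×2 by 2×5 → 11×5, cost 11·2·5 = 110; (M1(M2M3)): 3×11 by 11×5 → 3×5, cost 3·11·5 = 165; cumulative 275. Total 275.
Order ((M1M2)M3): (M1M2): 3×11 by 11×2 → 3×2, cost 3·11·2 = 66; ((M1M2)M3): 3×2 by 2×5 → 3×5, cost 3·2·5 = 30; cumulative 96. Total 96.
Minimum: 96.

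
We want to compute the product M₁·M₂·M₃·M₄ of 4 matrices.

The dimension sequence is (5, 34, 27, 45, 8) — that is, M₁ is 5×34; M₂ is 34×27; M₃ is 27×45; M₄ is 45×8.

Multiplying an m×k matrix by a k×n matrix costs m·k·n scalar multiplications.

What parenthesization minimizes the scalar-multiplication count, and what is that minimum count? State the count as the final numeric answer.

Adjacent pairs: M₁M₂ = 5·34·27 = 4590; M₂M₃ = 34·27·45 = 41310; M₃M₄ = 27·45·8 = 9720.
Length 3: M₁..M₃: k=1: 0+41310+5·34·45=48960; k=2: 4590+0+5·27·45=10665 → min 10665 | M₂..M₄: k=2: 0+9720+34·27·8=17064; k=3: 41310+0+34·45·8=53550 → min 17064.
Length 4: M₁..M₄: k=1: 0+17064+5·34·8=18424; k=2: 4590+9720+5·27·8=15390; k=3: 10665+0+5·45·8=12465 → min 12465.
Optimal parenthesization: (((M₁·M₂)·M₃)·M₄) with cost 12465.

12465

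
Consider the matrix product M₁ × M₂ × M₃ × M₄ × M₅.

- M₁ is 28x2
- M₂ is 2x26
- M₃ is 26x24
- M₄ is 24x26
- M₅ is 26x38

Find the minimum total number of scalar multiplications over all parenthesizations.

Adjacent pairs: M₁M₂ = 28·2·26 = 1456; M₂M₃ = 2·26·24 = 1248; M₃M₄ = 26·24·26 = 16224; M₄M₅ = 24·26·38 = 23712.
Length 3: M₁..M₃: k=1: 0+1248+28·2·24=2592; k=2: 1456+0+28·26·24=18928 → min 2592 | M₂..M₄: k=2: 0+16224+2·26·26=17576; k=3: 1248+0+2·24·26=2496 → min 2496 | M₃..M₅: k=3: 0+23712+26·24·38=47424; k=4: 16224+0+26·26·38=41912 → min 41912.
Length 4: M₁..M₄: k=1: 0+2496+28·2·26=3952; k=2: 1456+16224+28·26·26=36608; k=3: 2592+0+28·24·26=20064 → min 3952 | M₂..M₅: k=2: 0+41912+2·26·38=43888; k=3: 1248+23712+2·24·38=26784; k=4: 2496+0+2·26·38=4472 → min 4472.
Length 5: M₁..M₅: k=1: 0+4472+28·2·38=6600; k=2: 1456+41912+28·26·38=71032; k=3: 2592+23712+28·24·38=51840; k=4: 3952+0+28·26·38=31616 → min 6600.
Optimal order: (M₁ × (((M₂ × M₃) × M₄) × M₅)) with cost 6600.

6600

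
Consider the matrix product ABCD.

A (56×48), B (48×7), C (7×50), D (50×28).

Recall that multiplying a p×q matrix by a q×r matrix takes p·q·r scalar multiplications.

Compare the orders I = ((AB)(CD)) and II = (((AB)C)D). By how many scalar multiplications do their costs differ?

77224

Order I = ((AB)(CD)): (AB): 56×48 by 48×7 → 56×7, cost 56·48·7 = 18816; (CD): 7×50 by 50×28 → 7×28, cost 7·50·28 = 9800; ((AB)(CD)): 56×7 by 7×28 → 56×28, cost 56·7·28 = 10976; cumulative 39592. Total 39592.
Order II = (((AB)C)D): (AB): 56×48 by 48×7 → 56×7, cost 56·48·7 = 18816; ((AB)C): 56×7 by 7×50 → 56×50, cost 56·7·50 = 19600; cumulative 38416; (((AB)C)D): 56×50 by 50×28 → 56×28, cost 56·50·28 = 78400; cumulative 116816. Total 116816.
Difference: |39592 − 116816| = 77224.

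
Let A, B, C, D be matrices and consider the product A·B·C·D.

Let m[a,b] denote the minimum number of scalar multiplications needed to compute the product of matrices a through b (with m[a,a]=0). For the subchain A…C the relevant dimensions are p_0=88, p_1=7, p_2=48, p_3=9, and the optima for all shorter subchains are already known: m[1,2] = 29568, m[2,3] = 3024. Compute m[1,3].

m[1,3] = min over k∈[1,2] of m[1,k]+m[k+1,3]+p_{0}·p_k·p_{3}.
k=1: 0 + 3024 + 88·7·9 = 8568; k=2: 29568 + 0 + 88·48·9 = 67584.
Minimum: 8568 at k=1.

8568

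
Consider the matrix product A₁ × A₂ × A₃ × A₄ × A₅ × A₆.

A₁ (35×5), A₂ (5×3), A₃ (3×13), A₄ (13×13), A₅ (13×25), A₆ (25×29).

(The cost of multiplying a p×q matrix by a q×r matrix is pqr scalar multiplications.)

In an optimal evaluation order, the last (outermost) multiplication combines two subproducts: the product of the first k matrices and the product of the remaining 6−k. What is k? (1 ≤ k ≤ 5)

Adjacent pairs: A₁A₂ = 35·5·3 = 525; A₂A₃ = 5·3·13 = 195; A₃A₄ = 3·13·13 = 507; A₄A₅ = 13·13·25 = 4225; A₅A₆ = 13·25·29 = 9425.
Length 3: A₁..A₃: k=1: 0+195+35·5·13=2470; k=2: 525+0+35·3·13=1890 → min 1890 | A₂..A₄: k=2: 0+507+5·3·13=702; k=3: 195+0+5·13·13=1040 → min 702 | A₃..A₅: k=3: 0+4225+3·13·25=5200; k=4: 507+0+3·13·25=1482 → min 1482 | A₄..A₆: k=4: 0+9425+13·13·29=14326; k=5: 4225+0+13·25·29=13650 → min 13650.
Length 4: A₁..A₄: k=1: 0+702+35·5·13=2977; k=2: 525+507+35·3·13=2397; k=3: 1890+0+35·13·13=7805 → min 2397 | A₂..A₅: k=2: 0+1482+5·3·25=1857; k=3: 195+4225+5·13·25=6045; k=4: 702+0+5·13·25=2327 → min 1857 | A₃..A₆: k=3: 0+13650+3·13·29=14781; k=4: 507+9425+3·13·29=11063; k=5: 1482+0+3·25·29=3657 → min 3657.
Length 5: A₁..A₅: k=1: 0+1857+35·5·25=6232; k=2: 525+1482+35·3·25=4632; k=3: 1890+4225+35·13·25=17490; k=4: 2397+0+35·13·25=13772 → min 4632 | A₂..A₆: k=2: 0+3657+5·3·29=4092; k=3: 195+13650+5·13·29=15730; k=4: 702+9425+5·13·29=12012; k=5: 1857+0+5·25·29=5482 → min 4092.
Top-level splits: k=1: (A₁..A₁)·(A₂..A₆) → 0+4092+35·5·29 = 9167; k=2: (A₁..A₂)·(A₃..A₆) → 525+3657+35·3·29 = 7227; k=3: (A₁..A₃)·(A₄..A₆) → 1890+13650+35·13·29 = 28735; k=4: (A₁..A₄)·(A₅..A₆) → 2397+9425+35·13·29 = 25017; k=5: (A₁..A₅)·(A₆..A₆) → 4632+0+35·25·29 = 30007.
Best split is after A₂, i.e. k = 2.

2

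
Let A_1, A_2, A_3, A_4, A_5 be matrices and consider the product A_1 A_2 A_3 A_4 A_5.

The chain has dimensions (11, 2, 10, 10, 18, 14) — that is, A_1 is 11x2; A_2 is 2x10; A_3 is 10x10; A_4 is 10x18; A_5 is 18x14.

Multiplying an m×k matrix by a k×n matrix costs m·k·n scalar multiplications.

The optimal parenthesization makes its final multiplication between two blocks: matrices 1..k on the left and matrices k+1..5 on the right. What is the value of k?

Adjacent pairs: A_1A_2 = 11·2·10 = 220; A_2A_3 = 2·10·10 = 200; A_3A_4 = 10·10·18 = 1800; A_4A_5 = 10·18·14 = 2520.
Length 3: A_1..A_3: k=1: 0+200+11·2·10=420; k=2: 220+0+11·10·10=1320 → min 420 | A_2..A_4: k=2: 0+1800+2·10·18=2160; k=3: 200+0+2·10·18=560 → min 560 | A_3..A_5: k=3: 0+2520+10·10·14=3920; k=4: 1800+0+10·18·14=4320 → min 3920.
Length 4: A_1..A_4: k=1: 0+560+11·2·18=956; k=2: 220+1800+11·10·18=4000; k=3: 420+0+11·10·18=2400 → min 956 | A_2..A_5: k=2: 0+3920+2·10·14=4200; k=3: 200+2520+2·10·14=3000; k=4: 560+0+2·18·14=1064 → min 1064.
Top-level splits: k=1: (A_1..A_1)·(A_2..A_5) → 0+1064+11·2·14 = 1372; k=2: (A_1..A_2)·(A_3..A_5) → 220+3920+11·10·14 = 5680; k=3: (A_1..A_3)·(A_4..A_5) → 420+2520+11·10·14 = 4480; k=4: (A_1..A_4)·(A_5..A_5) → 956+0+11·18·14 = 3728.
Best split is after A_1, i.e. k = 1.

1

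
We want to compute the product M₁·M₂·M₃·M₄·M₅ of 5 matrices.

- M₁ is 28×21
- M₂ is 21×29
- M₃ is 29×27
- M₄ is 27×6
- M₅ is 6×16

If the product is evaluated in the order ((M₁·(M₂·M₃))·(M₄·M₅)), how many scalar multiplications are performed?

(M₂·M₃): 21×29 by 29×27 → 21×27, cost 21·29·27 = 16443
(M₁·(M₂·M₃)): 28×21 by 21×27 → 28×27, cost 28·21·27 = 15876; cumulative 32319
(M₄·M₅): 27×6 by 6×16 → 27×16, cost 27·6·16 = 2592
((M₁·(M₂·M₃))·(M₄·M₅)): 28×27 by 27×16 → 28×16, cost 28·27·16 = 12096; cumulative 47007
Total: 47007 scalar multiplications.

47007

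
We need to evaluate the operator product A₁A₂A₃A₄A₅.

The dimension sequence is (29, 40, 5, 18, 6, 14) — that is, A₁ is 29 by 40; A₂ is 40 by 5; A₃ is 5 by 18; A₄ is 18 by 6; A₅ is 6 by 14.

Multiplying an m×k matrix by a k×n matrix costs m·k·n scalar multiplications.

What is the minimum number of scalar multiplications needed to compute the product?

8790

Adjacent pairs: A₁A₂ = 29·40·5 = 5800; A₂A₃ = 40·5·18 = 3600; A₃A₄ = 5·18·6 = 540; A₄A₅ = 18·6·14 = 1512.
Length 3: A₁..A₃: k=1: 0+3600+29·40·18=24480; k=2: 5800+0+29·5·18=8410 → min 8410 | A₂..A₄: k=2: 0+540+40·5·6=1740; k=3: 3600+0+40·18·6=7920 → min 1740 | A₃..A₅: k=3: 0+1512+5·18·14=2772; k=4: 540+0+5·6·14=960 → min 960.
Length 4: A₁..A₄: k=1: 0+1740+29·40·6=8700; k=2: 5800+540+29·5·6=7210; k=3: 8410+0+29·18·6=11542 → min 7210 | A₂..A₅: k=2: 0+960+40·5·14=3760; k=3: 3600+1512+40·18·14=15192; k=4: 1740+0+40·6·14=5100 → min 3760.
Length 5: A₁..A₅: k=1: 0+3760+29·40·14=20000; k=2: 5800+960+29·5·14=8790; k=3: 8410+1512+29·18·14=17230; k=4: 7210+0+29·6·14=9646 → min 8790.
Optimal order: ((A₁A₂)((A₃A₄)A₅)) with cost 8790.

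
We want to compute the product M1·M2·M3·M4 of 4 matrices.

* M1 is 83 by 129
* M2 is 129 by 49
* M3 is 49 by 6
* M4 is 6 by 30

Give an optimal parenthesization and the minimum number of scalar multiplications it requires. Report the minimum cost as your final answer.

117108

Adjacent pairs: M1M2 = 83·129·49 = 524643; M2M3 = 129·49·6 = 37926; M3M4 = 49·6·30 = 8820.
Length 3: M1..M3: k=1: 0+37926+83·129·6=102168; k=2: 524643+0+83·49·6=549045 → min 102168 | M2..M4: k=2: 0+8820+129·49·30=198450; k=3: 37926+0+129·6·30=61146 → min 61146.
Length 4: M1..M4: k=1: 0+61146+83·129·30=382356; k=2: 524643+8820+83·49·30=655473; k=3: 102168+0+83·6·30=117108 → min 117108.
Optimal parenthesization: ((M1·(M2·M3))·M4) with cost 117108.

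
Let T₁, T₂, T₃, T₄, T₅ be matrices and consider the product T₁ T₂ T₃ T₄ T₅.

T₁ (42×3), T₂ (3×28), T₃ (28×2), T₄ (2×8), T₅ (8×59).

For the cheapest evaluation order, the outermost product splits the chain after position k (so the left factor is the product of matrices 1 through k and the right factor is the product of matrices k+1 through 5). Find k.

Adjacent pairs: T₁T₂ = 42·3·28 = 3528; T₂T₃ = 3·28·2 = 168; T₃T₄ = 28·2·8 = 448; T₄T₅ = 2·8·59 = 944.
Length 3: T₁..T₃: k=1: 0+168+42·3·2=420; k=2: 3528+0+42·28·2=5880 → min 420 | T₂..T₄: k=2: 0+448+3·28·8=1120; k=3: 168+0+3·2·8=216 → min 216 | T₃..T₅: k=3: 0+944+28·2·59=4248; k=4: 448+0+28·8·59=13664 → min 4248.
Length 4: T₁..T₄: k=1: 0+216+42·3·8=1224; k=2: 3528+448+42·28·8=13384; k=3: 420+0+42·2·8=1092 → min 1092 | T₂..T₅: k=2: 0+4248+3·28·59=9204; k=3: 168+944+3·2·59=1466; k=4: 216+0+3·8·59=1632 → min 1466.
Top-level splits: k=1: (T₁..T₁)·(T₂..T₅) → 0+1466+42·3·59 = 8900; k=2: (T₁..T₂)·(T₃..T₅) → 3528+4248+42·28·59 = 77160; k=3: (T₁..T₃)·(T₄..T₅) → 420+944+42·2·59 = 6320; k=4: (T₁..T₄)·(T₅..T₅) → 1092+0+42·8·59 = 20916.
Best split is after T₃, i.e. k = 3.

3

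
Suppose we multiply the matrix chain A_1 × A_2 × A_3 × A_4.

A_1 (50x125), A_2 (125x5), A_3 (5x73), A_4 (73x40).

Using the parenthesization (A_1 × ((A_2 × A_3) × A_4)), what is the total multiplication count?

660625

(A_2 × A_3): 125×5 by 5×73 → 125×73, cost 125·5·73 = 45625
((A_2 × A_3) × A_4): 125×73 by 73×40 → 125×40, cost 125·73·40 = 365000; cumulative 410625
(A_1 × ((A_2 × A_3) × A_4)): 50×125 by 125×40 → 50×40, cost 50·125·40 = 250000; cumulative 660625
Total: 660625 scalar multiplications.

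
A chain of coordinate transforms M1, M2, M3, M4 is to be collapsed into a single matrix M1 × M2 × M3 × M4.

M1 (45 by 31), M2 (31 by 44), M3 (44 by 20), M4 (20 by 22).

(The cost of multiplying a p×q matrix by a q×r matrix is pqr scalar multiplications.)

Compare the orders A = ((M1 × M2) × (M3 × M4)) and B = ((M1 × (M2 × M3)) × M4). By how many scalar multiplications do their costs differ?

Order A = ((M1 × M2) × (M3 × M4)): (M1 × M2): 45×31 by 31×44 → 45×44, cost 45·31·44 = 61380; (M3 × M4): 44×20 by 20×22 → 44×22, cost 44·20·22 = 19360; ((M1 × M2) × (M3 × M4)): 45×44 by 44×22 → 45×22, cost 45·44·22 = 43560; cumulative 124300. Total 124300.
Order B = ((M1 × (M2 × M3)) × M4): (M2 × M3): 31×44 by 44×20 → 31×20, cost 31·44·20 = 27280; (M1 × (M2 × M3)): 45×31 by 31×20 → 45×20, cost 45·31·20 = 27900; cumulative 55180; ((M1 × (M2 × M3)) × M4): 45×20 by 20×22 → 45×22, cost 45·20·22 = 19800; cumulative 74980. Total 74980.
Difference: |124300 − 74980| = 49320.

49320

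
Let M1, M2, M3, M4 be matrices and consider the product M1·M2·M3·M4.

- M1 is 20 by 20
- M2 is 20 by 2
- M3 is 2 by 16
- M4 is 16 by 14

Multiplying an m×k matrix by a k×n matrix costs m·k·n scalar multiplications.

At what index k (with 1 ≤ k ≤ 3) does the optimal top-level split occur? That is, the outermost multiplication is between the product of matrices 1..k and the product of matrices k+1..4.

Adjacent pairs: M1M2 = 20·20·2 = 800; M2M3 = 20·2·16 = 640; M3M4 = 2·16·14 = 448.
Length 3: M1..M3: k=1: 0+640+20·20·16=7040; k=2: 800+0+20·2·16=1440 → min 1440 | M2..M4: k=2: 0+448+20·2·14=1008; k=3: 640+0+20·16·14=5120 → min 1008.
Top-level splits: k=1: (M1..M1)·(M2..M4) → 0+1008+20·20·14 = 6608; k=2: (M1..M2)·(M3..M4) → 800+448+20·2·14 = 1808; k=3: (M1..M3)·(M4..M4) → 1440+0+20·16·14 = 5920.
Best split is after M2, i.e. k = 2.

2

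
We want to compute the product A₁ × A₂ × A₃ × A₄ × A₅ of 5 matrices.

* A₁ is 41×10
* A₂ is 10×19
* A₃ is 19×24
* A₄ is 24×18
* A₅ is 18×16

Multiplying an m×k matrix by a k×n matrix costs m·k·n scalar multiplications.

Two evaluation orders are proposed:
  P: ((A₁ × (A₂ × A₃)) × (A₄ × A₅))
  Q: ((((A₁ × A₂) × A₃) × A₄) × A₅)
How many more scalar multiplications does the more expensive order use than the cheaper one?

18950

Order P = ((A₁ × (A₂ × A₃)) × (A₄ × A₅)): (A₂ × A₃): 10×19 by 19×24 → 10×24, cost 10·19·24 = 4560; (A₁ × (A₂ × A₃)): 41×10 by 10×24 → 41×24, cost 41·10·24 = 9840; cumulative 14400; (A₄ × A₅): 24×18 by 18×16 → 24×16, cost 24·18·16 = 6912; ((A₁ × (A₂ × A₃)) × (A₄ × A₅)): 41×24 by 24×16 → 41×16, cost 41·24·16 = 15744; cumulative 37056. Total 37056.
Order Q = ((((A₁ × A₂) × A₃) × A₄) × A₅): (A₁ × A₂): 41×10 by 10×19 → 41×19, cost 41·10·19 = 7790; ((A₁ × A₂) × A₃): 41×19 by 19×24 → 41×24, cost 41·19·24 = 18696; cumulative 26486; (((A₁ × A₂) × A₃) × A₄): 41×24 by 24×18 → 41×18, cost 41·24·18 = 17712; cumulative 44198; ((((A₁ × A₂) × A₃) × A₄) × A₅): 41×18 by 18×16 → 41×16, cost 41·18·16 = 11808; cumulative 56006. Total 56006.
Difference: |37056 − 56006| = 18950.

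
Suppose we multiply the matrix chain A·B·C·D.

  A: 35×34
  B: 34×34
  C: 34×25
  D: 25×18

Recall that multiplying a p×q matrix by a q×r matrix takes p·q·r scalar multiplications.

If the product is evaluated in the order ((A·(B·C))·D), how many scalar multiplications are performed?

74400

(B·C): 34×34 by 34×25 → 34×25, cost 34·34·25 = 28900
(A·(B·C)): 35×34 by 34×25 → 35×25, cost 35·34·25 = 29750; cumulative 58650
((A·(B·C))·D): 35×25 by 25×18 → 35×18, cost 35·25·18 = 15750; cumulative 74400
Total: 74400 scalar multiplications.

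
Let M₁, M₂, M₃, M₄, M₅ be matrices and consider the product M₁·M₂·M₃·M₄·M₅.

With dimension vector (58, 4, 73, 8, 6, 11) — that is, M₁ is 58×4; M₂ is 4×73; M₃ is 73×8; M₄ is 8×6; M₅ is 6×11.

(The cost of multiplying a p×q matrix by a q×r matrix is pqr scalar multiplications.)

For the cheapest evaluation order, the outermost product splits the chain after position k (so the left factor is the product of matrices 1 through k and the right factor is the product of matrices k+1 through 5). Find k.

1

Adjacent pairs: M₁M₂ = 58·4·73 = 16936; M₂M₃ = 4·73·8 = 2336; M₃M₄ = 73·8·6 = 3504; M₄M₅ = 8·6·11 = 528.
Length 3: M₁..M₃: k=1: 0+2336+58·4·8=4192; k=2: 16936+0+58·73·8=50808 → min 4192 | M₂..M₄: k=2: 0+3504+4·73·6=5256; k=3: 2336+0+4·8·6=2528 → min 2528 | M₃..M₅: k=3: 0+528+73·8·11=6952; k=4: 3504+0+73·6·11=8322 → min 6952.
Length 4: M₁..M₄: k=1: 0+2528+58·4·6=3920; k=2: 16936+3504+58·73·6=45844; k=3: 4192+0+58·8·6=6976 → min 3920 | M₂..M₅: k=2: 0+6952+4·73·11=10164; k=3: 2336+528+4·8·11=3216; k=4: 2528+0+4·6·11=2792 → min 2792.
Top-level splits: k=1: (M₁..M₁)·(M₂..M₅) → 0+2792+58·4·11 = 5344; k=2: (M₁..M₂)·(M₃..M₅) → 16936+6952+58·73·11 = 70462; k=3: (M₁..M₃)·(M₄..M₅) → 4192+528+58·8·11 = 9824; k=4: (M₁..M₄)·(M₅..M₅) → 3920+0+58·6·11 = 7748.
Best split is after M₁, i.e. k = 1.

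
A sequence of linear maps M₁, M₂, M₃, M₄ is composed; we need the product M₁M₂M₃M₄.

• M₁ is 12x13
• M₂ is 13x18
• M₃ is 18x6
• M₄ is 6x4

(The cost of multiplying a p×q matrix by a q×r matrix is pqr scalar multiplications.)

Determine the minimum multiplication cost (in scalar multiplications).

Adjacent pairs: M₁M₂ = 12·13·18 = 2808; M₂M₃ = 13·18·6 = 1404; M₃M₄ = 18·6·4 = 432.
Length 3: M₁..M₃: k=1: 0+1404+12·13·6=2340; k=2: 2808+0+12·18·6=4104 → min 2340 | M₂..M₄: k=2: 0+432+13·18·4=1368; k=3: 1404+0+13·6·4=1716 → min 1368.
Length 4: M₁..M₄: k=1: 0+1368+12·13·4=1992; k=2: 2808+432+12·18·4=4104; k=3: 2340+0+12·6·4=2628 → min 1992.
Optimal order: (M₁(M₂(M₃M₄))) with cost 1992.

1992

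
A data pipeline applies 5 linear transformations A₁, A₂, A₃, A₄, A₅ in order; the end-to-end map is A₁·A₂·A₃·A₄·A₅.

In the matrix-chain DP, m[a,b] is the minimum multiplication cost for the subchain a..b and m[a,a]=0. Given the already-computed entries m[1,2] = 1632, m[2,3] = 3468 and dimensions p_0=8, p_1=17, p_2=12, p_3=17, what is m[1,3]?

m[1,3] = min over k∈[1,2] of m[1,k]+m[k+1,3]+p_{0}·p_k·p_{3}.
k=1: 0 + 3468 + 8·17·17 = 5780; k=2: 1632 + 0 + 8·12·17 = 3264.
Minimum: 3264 at k=2.

3264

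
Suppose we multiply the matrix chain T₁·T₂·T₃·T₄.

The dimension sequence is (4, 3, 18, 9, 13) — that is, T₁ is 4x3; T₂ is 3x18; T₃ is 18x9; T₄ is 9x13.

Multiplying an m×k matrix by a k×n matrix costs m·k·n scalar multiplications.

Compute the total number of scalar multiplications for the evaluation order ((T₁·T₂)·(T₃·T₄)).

3258

(T₁·T₂): 4×3 by 3×18 → 4×18, cost 4·3·18 = 216
(T₃·T₄): 18×9 by 9×13 → 18×13, cost 18·9·13 = 2106
((T₁·T₂)·(T₃·T₄)): 4×18 by 18×13 → 4×13, cost 4·18·13 = 936; cumulative 3258
Total: 3258 scalar multiplications.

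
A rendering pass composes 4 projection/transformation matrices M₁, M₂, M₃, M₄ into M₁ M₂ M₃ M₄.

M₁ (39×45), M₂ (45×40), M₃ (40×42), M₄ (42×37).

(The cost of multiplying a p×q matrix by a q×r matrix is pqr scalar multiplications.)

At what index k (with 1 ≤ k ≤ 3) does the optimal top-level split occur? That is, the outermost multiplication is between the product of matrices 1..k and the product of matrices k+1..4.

Adjacent pairs: M₁M₂ = 39·45·40 = 70200; M₂M₃ = 45·40·42 = 75600; M₃M₄ = 40·42·37 = 62160.
Length 3: M₁..M₃: k=1: 0+75600+39·45·42=149310; k=2: 70200+0+39·40·42=135720 → min 135720 | M₂..M₄: k=2: 0+62160+45·40·37=128760; k=3: 75600+0+45·42·37=145530 → min 128760.
Top-level splits: k=1: (M₁..M₁)·(M₂..M₄) → 0+128760+39·45·37 = 193695; k=2: (M₁..M₂)·(M₃..M₄) → 70200+62160+39·40·37 = 190080; k=3: (M₁..M₃)·(M₄..M₄) → 135720+0+39·42·37 = 196326.
Best split is after M₂, i.e. k = 2.

2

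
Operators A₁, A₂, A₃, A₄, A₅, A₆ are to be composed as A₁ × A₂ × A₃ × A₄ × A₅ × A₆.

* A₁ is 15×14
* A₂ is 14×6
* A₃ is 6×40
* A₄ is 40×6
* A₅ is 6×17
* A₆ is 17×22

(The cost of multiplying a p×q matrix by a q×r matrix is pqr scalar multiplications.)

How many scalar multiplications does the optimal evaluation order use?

7428

Adjacent pairs: A₁A₂ = 15·14·6 = 1260; A₂A₃ = 14·6·40 = 3360; A₃A₄ = 6·40·6 = 1440; A₄A₅ = 40·6·17 = 4080; A₅A₆ = 6·17·22 = 2244.
Length 3: A₁..A₃: k=1: 0+3360+15·14·40=11760; k=2: 1260+0+15·6·40=4860 → min 4860 | A₂..A₄: k=2: 0+1440+14·6·6=1944; k=3: 3360+0+14·40·6=6720 → min 1944 | A₃..A₅: k=3: 0+4080+6·40·17=8160; k=4: 1440+0+6·6·17=2052 → min 2052 | A₄..A₆: k=4: 0+2244+40·6·22=7524; k=5: 4080+0+40·17·22=19040 → min 7524.
Length 4: A₁..A₄: k=1: 0+1944+15·14·6=3204; k=2: 1260+1440+15·6·6=3240; k=3: 4860+0+15·40·6=8460 → min 3204 | A₂..A₅: k=2: 0+2052+14·6·17=3480; k=3: 3360+4080+14·40·17=16960; k=4: 1944+0+14·6·17=3372 → min 3372 | A₃..A₆: k=3: 0+7524+6·40·22=12804; k=4: 1440+2244+6·6·22=4476; k=5: 2052+0+6·17·22=4296 → min 4296.
Length 5: A₁..A₅: k=1: 0+3372+15·14·17=6942; k=2: 1260+2052+15·6·17=4842; k=3: 4860+4080+15·40·17=19140; k=4: 3204+0+15·6·17=4734 → min 4734 | A₂..A₆: k=2: 0+4296+14·6·22=6144; k=3: 3360+7524+14·40·22=23204; k=4: 1944+2244+14·6·22=6036; k=5: 3372+0+14·17·22=8608 → min 6036.
Length 6: A₁..A₆: k=1: 0+6036+15·14·22=10656; k=2: 1260+4296+15·6·22=7536; k=3: 4860+7524+15·40·22=25584; k=4: 3204+2244+15·6·22=7428; k=5: 4734+0+15·17·22=10344 → min 7428.
Optimal order: ((A₁ × (A₂ × (A₃ × A₄))) × (A₅ × A₆)) with cost 7428.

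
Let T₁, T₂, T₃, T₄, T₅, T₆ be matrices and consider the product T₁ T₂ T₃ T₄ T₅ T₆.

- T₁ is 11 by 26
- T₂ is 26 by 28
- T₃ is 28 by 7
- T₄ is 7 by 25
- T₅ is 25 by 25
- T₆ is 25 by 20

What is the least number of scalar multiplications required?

16513

Adjacent pairs: T₁T₂ = 11·26·28 = 8008; T₂T₃ = 26·28·7 = 5096; T₃T₄ = 28·7·25 = 4900; T₄T₅ = 7·25·25 = 4375; T₅T₆ = 25·25·20 = 12500.
Length 3: T₁..T₃: k=1: 0+5096+11·26·7=7098; k=2: 8008+0+11·28·7=10164 → min 7098 | T₂..T₄: k=2: 0+4900+26·28·25=23100; k=3: 5096+0+26·7·25=9646 → min 9646 | T₃..T₅: k=3: 0+4375+28·7·25=9275; k=4: 4900+0+28·25·25=22400 → min 9275 | T₄..T₆: k=4: 0+12500+7·25·20=16000; k=5: 4375+0+7·25·20=7875 → min 7875.
Length 4: T₁..T₄: k=1: 0+9646+11·26·25=16796; k=2: 8008+4900+11·28·25=20608; k=3: 7098+0+11·7·25=9023 → min 9023 | T₂..T₅: k=2: 0+9275+26·28·25=27475; k=3: 5096+4375+26·7·25=14021; k=4: 9646+0+26·25·25=25896 → min 14021 | T₃..T₆: k=3: 0+7875+28·7·20=11795; k=4: 4900+12500+28·25·20=31400; k=5: 9275+0+28·25·20=23275 → min 11795.
Length 5: T₁..T₅: k=1: 0+14021+11·26·25=21171; k=2: 8008+9275+11·28·25=24983; k=3: 7098+4375+11·7·25=13398; k=4: 9023+0+11·25·25=15898 → min 13398 | T₂..T₆: k=2: 0+11795+26·28·20=26355; k=3: 5096+7875+26·7·20=16611; k=4: 9646+12500+26·25·20=35146; k=5: 14021+0+26·25·20=27021 → min 16611.
Length 6: T₁..T₆: k=1: 0+16611+11·26·20=22331; k=2: 8008+11795+11·28·20=25963; k=3: 7098+7875+11·7·20=16513; k=4: 9023+12500+11·25·20=27023; k=5: 13398+0+11·25·20=18898 → min 16513.
Optimal order: ((T₁ (T₂ T₃)) ((T₄ T₅) T₆)) with cost 16513.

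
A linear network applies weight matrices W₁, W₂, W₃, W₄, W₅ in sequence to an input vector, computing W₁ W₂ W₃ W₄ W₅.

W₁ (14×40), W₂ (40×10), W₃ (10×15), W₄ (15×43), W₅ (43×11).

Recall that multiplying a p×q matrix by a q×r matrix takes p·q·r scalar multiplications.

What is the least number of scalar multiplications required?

15885

Adjacent pairs: W₁W₂ = 14·40·10 = 5600; W₂W₃ = 40·10·15 = 6000; W₃W₄ = 10·15·43 = 6450; W₄W₅ = 15·43·11 = 7095.
Length 3: W₁..W₃: k=1: 0+6000+14·40·15=14400; k=2: 5600+0+14·10·15=7700 → min 7700 | W₂..W₄: k=2: 0+6450+40·10·43=23650; k=3: 6000+0+40·15·43=31800 → min 23650 | W₃..W₅: k=3: 0+7095+10·15·11=8745; k=4: 6450+0+10·43·11=11180 → min 8745.
Length 4: W₁..W₄: k=1: 0+23650+14·40·43=47730; k=2: 5600+6450+14·10·43=18070; k=3: 7700+0+14·15·43=16730 → min 16730 | W₂..W₅: k=2: 0+8745+40·10·11=13145; k=3: 6000+7095+40·15·11=19695; k=4: 23650+0+40·43·11=42570 → min 13145.
Length 5: W₁..W₅: k=1: 0+13145+14·40·11=19305; k=2: 5600+8745+14·10·11=15885; k=3: 7700+7095+14·15·11=17105; k=4: 16730+0+14·43·11=23352 → min 15885.
Optimal order: ((W₁ W₂) (W₃ (W₄ W₅))) with cost 15885.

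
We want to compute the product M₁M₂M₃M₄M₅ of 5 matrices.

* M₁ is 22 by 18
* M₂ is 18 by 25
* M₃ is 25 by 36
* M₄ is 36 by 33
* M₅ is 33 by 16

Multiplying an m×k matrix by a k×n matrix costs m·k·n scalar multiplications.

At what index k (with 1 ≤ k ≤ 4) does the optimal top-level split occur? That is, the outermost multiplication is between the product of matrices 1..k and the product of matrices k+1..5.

1

Adjacent pairs: M₁M₂ = 22·18·25 = 9900; M₂M₃ = 18·25·36 = 16200; M₃M₄ = 25·36·33 = 29700; M₄M₅ = 36·33·16 = 19008.
Length 3: M₁..M₃: k=1: 0+16200+22·18·36=30456; k=2: 9900+0+22·25·36=29700 → min 29700 | M₂..M₄: k=2: 0+29700+18·25·33=44550; k=3: 16200+0+18·36·33=37584 → min 37584 | M₃..M₅: k=3: 0+19008+25·36·16=33408; k=4: 29700+0+25·33·16=42900 → min 33408.
Length 4: M₁..M₄: k=1: 0+37584+22·18·33=50652; k=2: 9900+29700+22·25·33=57750; k=3: 29700+0+22·36·33=55836 → min 50652 | M₂..M₅: k=2: 0+33408+18·25·16=40608; k=3: 16200+19008+18·36·16=45576; k=4: 37584+0+18·33·16=47088 → min 40608.
Top-level splits: k=1: (M₁..M₁)·(M₂..M₅) → 0+40608+22·18·16 = 46944; k=2: (M₁..M₂)·(M₃..M₅) → 9900+33408+22·25·16 = 52108; k=3: (M₁..M₃)·(M₄..M₅) → 29700+19008+22·36·16 = 61380; k=4: (M₁..M₄)·(M₅..M₅) → 50652+0+22·33·16 = 62268.
Best split is after M₁, i.e. k = 1.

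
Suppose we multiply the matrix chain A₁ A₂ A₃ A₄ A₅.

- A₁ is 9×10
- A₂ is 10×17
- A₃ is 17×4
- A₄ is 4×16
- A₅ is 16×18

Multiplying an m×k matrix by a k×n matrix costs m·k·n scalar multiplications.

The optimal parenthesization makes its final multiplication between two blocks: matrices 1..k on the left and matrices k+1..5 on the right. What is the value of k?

Adjacent pairs: A₁A₂ = 9·10·17 = 1530; A₂A₃ = 10·17·4 = 680; A₃A₄ = 17·4·16 = 1088; A₄A₅ = 4·16·18 = 1152.
Length 3: A₁..A₃: k=1: 0+680+9·10·4=1040; k=2: 1530+0+9·17·4=2142 → min 1040 | A₂..A₄: k=2: 0+1088+10·17·16=3808; k=3: 680+0+10·4·16=1320 → min 1320 | A₃..A₅: k=3: 0+1152+17·4·18=2376; k=4: 1088+0+17·16·18=5984 → min 2376.
Length 4: A₁..A₄: k=1: 0+1320+9·10·16=2760; k=2: 1530+1088+9·17·16=5066; k=3: 1040+0+9·4·16=1616 → min 1616 | A₂..A₅: k=2: 0+2376+10·17·18=5436; k=3: 680+1152+10·4·18=2552; k=4: 1320+0+10·16·18=4200 → min 2552.
Top-level splits: k=1: (A₁..A₁)·(A₂..A₅) → 0+2552+9·10·18 = 4172; k=2: (A₁..A₂)·(A₃..A₅) → 1530+2376+9·17·18 = 6660; k=3: (A₁..A₃)·(A₄..A₅) → 1040+1152+9·4·18 = 2840; k=4: (A₁..A₄)·(A₅..A₅) → 1616+0+9·16·18 = 4208.
Best split is after A₃, i.e. k = 3.

3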